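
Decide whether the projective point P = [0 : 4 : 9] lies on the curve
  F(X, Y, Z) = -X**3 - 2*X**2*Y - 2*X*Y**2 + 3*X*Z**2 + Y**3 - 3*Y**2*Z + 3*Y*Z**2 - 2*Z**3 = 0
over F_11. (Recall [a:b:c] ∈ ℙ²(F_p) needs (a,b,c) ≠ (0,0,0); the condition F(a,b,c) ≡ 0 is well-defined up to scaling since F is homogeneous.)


F(0,4,9) ≡ 4 (mod 11); P is NOT on the curve.

Evaluate F(0, 4, 9) term-by-term (mod 11).
  -X**3 ↦ -1·0·1·1 = 0
  -2*X**2*Y ↦ -2·0·4·1 = 0
  -2*X*Y**2 ↦ -2·0·16·1 = 0
  3*X*Z**2 ↦ 3·0·1·81 = 0
  Y**3 ↦ 1·1·64·1 = 64
  -3*Y**2*Z ↦ -3·1·16·9 = -432
  3*Y*Z**2 ↦ 3·1·4·81 = 972
  -2*Z**3 ↦ -2·1·1·729 = -1458
Sum: F(0, 4, 9) = (0) + (0) + (0) + (0) + (64) + (-432) + (972) + (-1458) = -854.
Reducing mod 11: -854 ≡ 4 (mod 11).
Since F(a, b, c) ≡ 4 ≠ 0 (mod 11), P does NOT lie on the curve.


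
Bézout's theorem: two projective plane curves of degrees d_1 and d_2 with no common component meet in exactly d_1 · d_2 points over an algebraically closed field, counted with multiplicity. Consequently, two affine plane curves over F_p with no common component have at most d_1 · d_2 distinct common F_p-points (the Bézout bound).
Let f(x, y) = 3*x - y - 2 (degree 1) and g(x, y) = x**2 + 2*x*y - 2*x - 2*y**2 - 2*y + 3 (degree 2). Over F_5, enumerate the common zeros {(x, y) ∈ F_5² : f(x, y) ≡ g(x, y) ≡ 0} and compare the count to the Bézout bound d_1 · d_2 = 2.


Common zeros: {(1, 1)}; count = 1; Bézout bound = 2.

deg(f) = 1, deg(g) = 2, so Bézout bound = 2.
Scan x ∈ F_5. For each x, list the y ∈ F_5 with f(x, y) ≡ 0 and those with g(x, y) ≡ 0 (mod 5); the common zeros in that column are the intersection.
  x = 0: f ≡ 0 at y ∈ {3}; g ≡ 0 at y ∈ ∅; common: ∅.
  x = 1: f ≡ 0 at y ∈ {1}; g ≡ 0 at y ∈ {1, 4}; common: {1}.
  x = 2: f ≡ 0 at y ∈ {4}; g ≡ 0 at y ∈ ∅; common: ∅.
  x = 3: f ≡ 0 at y ∈ {2}; g ≡ 0 at y ∈ {3, 4}; common: ∅.
  x = 4: f ≡ 0 at y ∈ {0}; g ≡ 0 at y ∈ {1, 2}; common: ∅.
Collecting: common zeros = {(1, 1)}, so the count is 1.
Comparison with the Bézout bound: 1 ≤ 2 = deg(f)·deg(g), as expected for curves with no common component (the affine F_5-count falls short of the bound because intersections may lie at infinity, over extension fields, or carry multiplicity).


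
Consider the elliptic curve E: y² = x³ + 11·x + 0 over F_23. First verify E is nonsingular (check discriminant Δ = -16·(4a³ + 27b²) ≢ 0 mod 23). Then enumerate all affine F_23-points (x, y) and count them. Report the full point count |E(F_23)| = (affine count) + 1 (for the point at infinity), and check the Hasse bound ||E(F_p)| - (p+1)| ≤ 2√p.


Affine points = {(0, 0), (1, 9), (1, 14), (4, 4), (4, 19), (6, 11), (6, 12), (7, 11), (7, 12), (8, 5), (8, 18), (9, 0), (10, 11), (10, 12), (11, 7), (11, 16), (14, 0), (18, 2), (18, 21), (20, 3), (20, 20), (21, 4), (21, 19)}; affine count = 23; |E(F_23)| = 24.

Discriminant check: Δ ∝ 4a³ + 27b² = 4·11³ + 27·0² = 4·1331 + 27·0 ≡ 11 (mod 23). Nonzero ⇒ E is nonsingular.
For each x ∈ F_23, compute rhs = x³ + 11·x + 0 mod 23, then count y ∈ F_23 with y² ≡ rhs.
  x = 0: rhs = 0, matching y values: 0 (1 points).
  x = 1: rhs = 12, matching y values: 9, 14 (2 points).
  x = 2: rhs = 7, matching y values: none (0 points).
  x = 3: rhs = 14, matching y values: none (0 points).
  x = 4: rhs = 16, matching y values: 4, 19 (2 points).
  x = 5: rhs = 19, matching y values: none (0 points).
  x = 6: rhs = 6, matching y values: 11, 12 (2 points).
  x = 7: rhs = 6, matching y values: 11, 12 (2 points).
  x = 8: rhs = 2, matching y values: 5, 18 (2 points).
  x = 9: rhs = 0, matching y values: 0 (1 points).
  x = 10: rhs = 6, matching y values: 11, 12 (2 points).
  x = 11: rhs = 3, matching y values: 7, 16 (2 points).
  x = 12: rhs = 20, matching y values: none (0 points).
  x = 13: rhs = 17, matching y values: none (0 points).
  x = 14: rhs = 0, matching y values: 0 (1 points).
  x = 15: rhs = 21, matching y values: none (0 points).
  x = 16: rhs = 17, matching y values: none (0 points).
  x = 17: rhs = 17, matching y values: none (0 points).
  x = 18: rhs = 4, matching y values: 2, 21 (2 points).
  x = 19: rhs = 7, matching y values: none (0 points).
  x = 20: rhs = 9, matching y values: 3, 20 (2 points).
  x = 21: rhs = 16, matching y values: 4, 19 (2 points).
  x = 22: rhs = 11, matching y values: none (0 points).
Total affine count: 23.
Full point count |E(F_23)| = 23 + 1 = 24.
Hasse bound: |24 − (23+1)| = |0| = 0 ≤ 2√23 ≈ 9.5917 ✓.


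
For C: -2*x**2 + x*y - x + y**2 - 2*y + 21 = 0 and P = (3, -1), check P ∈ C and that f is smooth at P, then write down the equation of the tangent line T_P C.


Tangent line at P: -14*x - y + 41 = 0.

Step 1: f(3, -1) = 0, so P lies on C.
Step 2: partial derivatives
  f_x(x, y) = -4*x + y - 1, f_y(x, y) = x + 2*y - 2.
  f_x(P) = -14, f_y(P) = -1 (gradient nonzero, so P is smooth).
Step 3: tangent line at P: -14·(x − 3) + -1·(y − -1) = 0.
Expanding: -14*x - y + 41 = 0.


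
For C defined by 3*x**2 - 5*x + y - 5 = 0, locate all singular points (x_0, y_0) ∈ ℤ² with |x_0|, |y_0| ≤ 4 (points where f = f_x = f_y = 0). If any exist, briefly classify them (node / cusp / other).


No singular points in the scanned grid; C is smooth there.

Compute partial derivatives:
  f_x = 6*x - 5.
  f_y = 1.
f_y = 1 is a nonzero constant, so f_y never vanishes: no point (x, y) can satisfy f = f_x = f_y = 0. In particular no (x, y) ∈ {−4, ..., 4}² is singular; the curve is smooth.


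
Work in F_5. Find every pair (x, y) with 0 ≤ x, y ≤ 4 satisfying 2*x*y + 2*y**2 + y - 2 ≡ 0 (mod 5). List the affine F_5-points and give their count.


Affine F_5-points: {(1, 3), (2, 1), (2, 4), (3, 2)}; count = 4.

For each of the 25 pairs (x, y) ∈ F_5², evaluate f(x, y) mod 5. Record the zeros.
  x = 0: [0↦3, 1↦1, 2↦3, 3↦4, 4↦4]  zeros at y ∈ ∅
  x = 1: [0↦3, 1↦3, 2↦2, 3↦0, 4↦2]  zeros at y ∈ {3}
  x = 2: [0↦3, 1↦0, 2↦1, 3↦1, 4↦0]  zeros at y ∈ {1, 4}
  x = 3: [0↦3, 1↦2, 2↦0, 3↦2, 4↦3]  zeros at y ∈ {2}
  x = 4: [0↦3, 1↦4, 2↦4, 3↦3, 4↦1]  zeros at y ∈ ∅
Collecting zeros: affine points = {(1, 3), (2, 1), (2, 4), (3, 2)}.
Total count |C(F_5)_aff| = 4.


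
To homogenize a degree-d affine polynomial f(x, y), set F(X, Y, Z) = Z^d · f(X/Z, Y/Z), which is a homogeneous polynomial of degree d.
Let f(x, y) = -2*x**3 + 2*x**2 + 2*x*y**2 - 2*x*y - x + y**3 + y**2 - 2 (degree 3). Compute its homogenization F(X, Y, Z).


F(X, Y, Z) = -2*X**3 + 2*X**2*Z + 2*X*Y**2 - 2*X*Y*Z - X*Z**2 + Y**3 + Y**2*Z - 2*Z**3

deg(f) = 3.
Substitute x = X/Z, y = Y/Z into f, then multiply by Z^3.
  monomial -2·x^3·y^0 ↦ -2·X^3·Y^0·Z^0.
  monomial 2·x^2·y^0 ↦ 2·X^2·Y^0·Z^1.
  monomial 2·x^1·y^2 ↦ 2·X^1·Y^2·Z^0.
  monomial -2·x^1·y^1 ↦ -2·X^1·Y^1·Z^1.
  monomial -1·x^1·y^0 ↦ -1·X^1·Y^0·Z^2.
  monomial 1·x^0·y^3 ↦ 1·X^0·Y^3·Z^0.
  monomial 1·x^0·y^2 ↦ 1·X^0·Y^2·Z^1.
  monomial -2·x^0·y^0 ↦ -2·X^0·Y^0·Z^3.
Collecting: F(X, Y, Z) = -2*X**3 + 2*X**2*Z + 2*X*Y**2 - 2*X*Y*Z - X*Z**2 + Y**3 + Y**2*Z - 2*Z**3.


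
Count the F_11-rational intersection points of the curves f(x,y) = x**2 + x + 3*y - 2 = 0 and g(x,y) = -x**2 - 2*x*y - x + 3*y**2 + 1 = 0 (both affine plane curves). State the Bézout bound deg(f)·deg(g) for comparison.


Common zeros: {(10, 8)}; count = 1; Bézout bound = 4.

deg(f) = 2, deg(g) = 2, so Bézout bound = 4.
Scan x ∈ F_11. For each x, list the y ∈ F_11 with f(x, y) ≡ 0 and those with g(x, y) ≡ 0 (mod 11); the common zeros in that column are the intersection.
  x = 0: f ≡ 0 at y ∈ {8}; g ≡ 0 at y ∈ ∅; common: ∅.
  x = 1: f ≡ 0 at y ∈ {0}; g ≡ 0 at y ∈ {1, 7}; common: ∅.
  x = 2: f ≡ 0 at y ∈ {6}; g ≡ 0 at y ∈ ∅; common: ∅.
  x = 3: f ≡ 0 at y ∈ {4}; g ≡ 0 at y ∈ {0, 2}; common: ∅.
  x = 4: f ≡ 0 at y ∈ {5}; g ≡ 0 at y ∈ ∅; common: ∅.
  x = 5: f ≡ 0 at y ∈ {9}; g ≡ 0 at y ∈ ∅; common: ∅.
  x = 6: f ≡ 0 at y ∈ {5}; g ≡ 0 at y ∈ {7, 8}; common: ∅.
  x = 7: f ≡ 0 at y ∈ {4}; g ≡ 0 at y ∈ {0, 1}; common: ∅.
  x = 8: f ≡ 0 at y ∈ {6}; g ≡ 0 at y ∈ ∅; common: ∅.
  x = 9: f ≡ 0 at y ∈ {0}; g ≡ 0 at y ∈ ∅; common: ∅.
  x = 10: f ≡ 0 at y ∈ {8}; g ≡ 0 at y ∈ {6, 8}; common: {8}.
Collecting: common zeros = {(10, 8)}, so the count is 1.
Comparison with the Bézout bound: 1 ≤ 4 = deg(f)·deg(g), as expected for curves with no common component (the affine F_11-count falls short of the bound because intersections may lie at infinity, over extension fields, or carry multiplicity).


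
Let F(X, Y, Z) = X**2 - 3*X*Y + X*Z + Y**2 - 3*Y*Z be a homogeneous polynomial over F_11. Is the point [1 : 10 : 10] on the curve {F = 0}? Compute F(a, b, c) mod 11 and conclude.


F(1,10,10) ≡ 1 (mod 11); P is NOT on the curve.

Evaluate F(1, 10, 10) term-by-term (mod 11).
  X**2 ↦ 1·1·1·1 = 1
  -3*X*Y ↦ -3·1·10·1 = -30
  X*Z ↦ 1·1·1·10 = 10
  Y**2 ↦ 1·1·100·1 = 100
  -3*Y*Z ↦ -3·1·10·10 = -300
Sum: F(1, 10, 10) = (1) + (-30) + (10) + (100) + (-300) = -219.
Reducing mod 11: -219 ≡ 1 (mod 11).
Since F(a, b, c) ≡ 1 ≠ 0 (mod 11), P does NOT lie on the curve.


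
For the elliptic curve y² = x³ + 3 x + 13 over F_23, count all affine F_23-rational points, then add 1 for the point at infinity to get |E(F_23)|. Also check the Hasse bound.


Affine points = {(0, 6), (0, 17), (2, 2), (2, 21), (3, 7), (3, 16), (7, 3), (7, 20), (10, 10), (10, 13), (12, 11), (12, 12), (13, 8), (13, 15), (14, 4), (14, 19), (15, 11), (15, 12), (17, 3), (17, 20), (19, 11), (19, 12), (20, 0), (22, 3), (22, 20)}; affine count = 25; |E(F_23)| = 26.

Discriminant check: Δ ∝ 4a³ + 27b² = 4·3³ + 27·13² = 4·27 + 27·169 ≡ 2 (mod 23). Nonzero ⇒ E is nonsingular.
For each x ∈ F_23, compute rhs = x³ + 3·x + 13 mod 23, then count y ∈ F_23 with y² ≡ rhs.
  x = 0: rhs = 13, matching y values: 6, 17 (2 points).
  x = 1: rhs = 17, matching y values: none (0 points).
  x = 2: rhs = 4, matching y values: 2, 21 (2 points).
  x = 3: rhs = 3, matching y values: 7, 16 (2 points).
  x = 4: rhs = 20, matching y values: none (0 points).
  x = 5: rhs = 15, matching y values: none (0 points).
  x = 6: rhs = 17, matching y values: none (0 points).
  x = 7: rhs = 9, matching y values: 3, 20 (2 points).
  x = 8: rhs = 20, matching y values: none (0 points).
  x = 9: rhs = 10, matching y values: none (0 points).
  x = 10: rhs = 8, matching y values: 10, 13 (2 points).
  x = 11: rhs = 20, matching y values: none (0 points).
  x = 12: rhs = 6, matching y values: 11, 12 (2 points).
  x = 13: rhs = 18, matching y values: 8, 15 (2 points).
  x = 14: rhs = 16, matching y values: 4, 19 (2 points).
  x = 15: rhs = 6, matching y values: 11, 12 (2 points).
  x = 16: rhs = 17, matching y values: none (0 points).
  x = 17: rhs = 9, matching y values: 3, 20 (2 points).
  x = 18: rhs = 11, matching y values: none (0 points).
  x = 19: rhs = 6, matching y values: 11, 12 (2 points).
  x = 20: rhs = 0, matching y values: 0 (1 points).
  x = 21: rhs = 22, matching y values: none (0 points).
  x = 22: rhs = 9, matching y values: 3, 20 (2 points).
Total affine count: 25.
Full point count |E(F_23)| = 25 + 1 = 26.
Hasse bound: |26 − (23+1)| = |2| = 2 ≤ 2√23 ≈ 9.5917 ✓.


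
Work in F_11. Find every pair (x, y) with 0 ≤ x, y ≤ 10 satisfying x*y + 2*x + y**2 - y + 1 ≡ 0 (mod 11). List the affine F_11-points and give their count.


Affine F_11-points: {(2, 2), (2, 8), (3, 3), (3, 6), (5, 0), (5, 7), (7, 1), (7, 4), (8, 5), (8, 10)}; count = 10.

For each of the 121 pairs (x, y) ∈ F_11², evaluate f(x, y) mod 11. Record the zeros.
  x = 0: [0↦1, 1↦1, 2↦3, 3↦7, 4↦2, 5↦10, 6↦9, 7↦10, 8↦2, 9↦7, 10↦3]  zeros at y ∈ ∅
  x = 1: [0↦3, 1↦4, 2↦7, 3↦1, 4↦8, 5↦6, 6↦6, 7↦8, 8↦1, 9↦7, 10↦4]  zeros at y ∈ ∅
  x = 2: [0↦5, 1↦7, 2↦0, 3↦6, 4↦3, 5↦2, 6↦3, 7↦6, 8↦0, 9↦7, 10↦5]  zeros at y ∈ {2, 8}
  x = 3: [0↦7, 1↦10, 2↦4, 3↦0, 4↦9, 5↦9, 6↦0, 7↦4, 8↦10, 9↦7, 10↦6]  zeros at y ∈ {3, 6}
  x = 4: [0↦9, 1↦2, 2↦8, 3↦5, 4↦4, 5↦5, 6↦8, 7↦2, 8↦9, 9↦7, 10↦7]  zeros at y ∈ ∅
  x = 5: [0↦0, 1↦5, 2↦1, 3↦10, 4↦10, 5↦1, 6↦5, 7↦0, 8↦8, 9↦7, 10↦8]  zeros at y ∈ {0, 7}
  x = 6: [0↦2, 1↦8, 2↦5, 3↦4, 4↦5, 5↦8, 6↦2, 7↦9, 8↦7, 9↦7, 10↦9]  zeros at y ∈ ∅
  x = 7: [0↦4, 1↦0, 2↦9, 3↦9, 4↦0, 5↦4, 6↦10, 7↦7, 8↦6, 9↦7, 10↦10]  zeros at y ∈ {1, 4}
  x = 8: [0↦6, 1↦3, 2↦2, 3↦3, 4↦6, 5↦0, 6↦7, 7↦5, 8↦5, 9↦7, 10↦0]  zeros at y ∈ {5, 10}
  x = 9: [0↦8, 1↦6, 2↦6, 3↦8, 4↦1, 5↦7, 6↦4, 7↦3, 8↦4, 9↦7, 10↦1]  zeros at y ∈ ∅
  x = 10: [0↦10, 1↦9, 2↦10, 3↦2, 4↦7, 5↦3, 6↦1, 7↦1, 8↦3, 9↦7, 10↦2]  zeros at y ∈ ∅
Collecting zeros: affine points = {(2, 2), (2, 8), (3, 3), (3, 6), (5, 0), (5, 7), (7, 1), (7, 4), (8, 5), (8, 10)}.
Total count |C(F_11)_aff| = 10.


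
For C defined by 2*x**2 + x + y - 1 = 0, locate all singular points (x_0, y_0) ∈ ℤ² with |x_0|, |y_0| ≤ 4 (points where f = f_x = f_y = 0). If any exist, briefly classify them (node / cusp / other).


No singular points in the scanned grid; C is smooth there.

Compute partial derivatives:
  f_x = 4*x + 1.
  f_y = 1.
f_y = 1 is a nonzero constant, so f_y never vanishes: no point (x, y) can satisfy f = f_x = f_y = 0. In particular no (x, y) ∈ {−4, ..., 4}² is singular; the curve is smooth.


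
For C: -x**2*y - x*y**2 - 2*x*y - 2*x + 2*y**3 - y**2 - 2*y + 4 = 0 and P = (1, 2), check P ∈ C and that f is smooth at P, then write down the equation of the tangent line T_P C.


Tangent line at P: -14*x + 11*y - 8 = 0.

Step 1: f(1, 2) = 0, so P lies on C.
Step 2: partial derivatives
  f_x(x, y) = -2*x*y - y**2 - 2*y - 2, f_y(x, y) = -x**2 - 2*x*y - 2*x + 6*y**2 - 2*y - 2.
  f_x(P) = -14, f_y(P) = 11 (gradient nonzero, so P is smooth).
Step 3: tangent line at P: -14·(x − 1) + 11·(y − 2) = 0.
Expanding: -14*x + 11*y - 8 = 0.


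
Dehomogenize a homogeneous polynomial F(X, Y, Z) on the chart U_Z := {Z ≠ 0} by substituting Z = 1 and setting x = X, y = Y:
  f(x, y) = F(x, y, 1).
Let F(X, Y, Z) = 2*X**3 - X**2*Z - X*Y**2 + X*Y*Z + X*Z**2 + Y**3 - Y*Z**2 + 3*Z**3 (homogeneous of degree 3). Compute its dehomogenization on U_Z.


f(x, y) = 2*x**3 - x**2 - x*y**2 + x*y + x + y**3 - y + 3

On U_Z we set Z = 1. Each monomial c·X^i·Y^j·Z^k in F becomes c·x^i·y^j·1^k = c·x^i·y^j.
Substituting Z = 1: F(X, Y, 1) = 2*x**3 - x**2 - x*y**2 + x*y + x + y**3 - y + 3.
Note: deg(f) ≤ deg(F) = 3; strict inequality happens when F is divisible by Z (lost terms).


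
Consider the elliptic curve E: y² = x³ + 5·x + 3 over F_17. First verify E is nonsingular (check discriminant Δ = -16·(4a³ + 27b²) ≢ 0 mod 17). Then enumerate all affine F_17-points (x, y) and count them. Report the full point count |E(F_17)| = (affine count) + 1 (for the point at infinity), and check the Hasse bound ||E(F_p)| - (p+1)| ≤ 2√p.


Affine points = {(1, 3), (1, 14), (2, 2), (2, 15), (4, 6), (4, 11), (5, 0), (10, 4), (10, 13), (13, 2), (13, 15), (15, 6), (15, 11)}; affine count = 13; |E(F_17)| = 14.

Discriminant check: Δ ∝ 4a³ + 27b² = 4·5³ + 27·3² = 4·125 + 27·9 ≡ 12 (mod 17). Nonzero ⇒ E is nonsingular.
For each x ∈ F_17, compute rhs = x³ + 5·x + 3 mod 17, then count y ∈ F_17 with y² ≡ rhs.
  x = 0: rhs = 3, matching y values: none (0 points).
  x = 1: rhs = 9, matching y values: 3, 14 (2 points).
  x = 2: rhs = 4, matching y values: 2, 15 (2 points).
  x = 3: rhs = 11, matching y values: none (0 points).
  x = 4: rhs = 2, matching y values: 6, 11 (2 points).
  x = 5: rhs = 0, matching y values: 0 (1 points).
  x = 6: rhs = 11, matching y values: none (0 points).
  x = 7: rhs = 7, matching y values: none (0 points).
  x = 8: rhs = 11, matching y values: none (0 points).
  x = 9: rhs = 12, matching y values: none (0 points).
  x = 10: rhs = 16, matching y values: 4, 13 (2 points).
  x = 11: rhs = 12, matching y values: none (0 points).
  x = 12: rhs = 6, matching y values: none (0 points).
  x = 13: rhs = 4, matching y values: 2, 15 (2 points).
  x = 14: rhs = 12, matching y values: none (0 points).
  x = 15: rhs = 2, matching y values: 6, 11 (2 points).
  x = 16: rhs = 14, matching y values: none (0 points).
Total affine count: 13.
Full point count |E(F_17)| = 13 + 1 = 14.
Hasse bound: |14 − (17+1)| = |-4| = 4 ≤ 2√17 ≈ 8.2462 ✓.


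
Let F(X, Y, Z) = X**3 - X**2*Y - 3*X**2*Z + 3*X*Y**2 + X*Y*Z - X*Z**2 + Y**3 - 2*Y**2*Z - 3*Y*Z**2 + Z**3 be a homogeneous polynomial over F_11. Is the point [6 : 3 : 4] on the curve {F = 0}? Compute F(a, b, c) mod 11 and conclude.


F(6,3,4) ≡ 8 (mod 11); P is NOT on the curve.

Evaluate F(6, 3, 4) term-by-term (mod 11).
  X**3 ↦ 1·216·1·1 = 216
  -X**2*Y ↦ -1·36·3·1 = -108
  -3*X**2*Z ↦ -3·36·1·4 = -432
  3*X*Y**2 ↦ 3·6·9·1 = 162
  X*Y*Z ↦ 1·6·3·4 = 72
  -X*Z**2 ↦ -1·6·1·16 = -96
  Y**3 ↦ 1·1·27·1 = 27
  -2*Y**2*Z ↦ -2·1·9·4 = -72
  -3*Y*Z**2 ↦ -3·1·3·16 = -144
  Z**3 ↦ 1·1·1·64 = 64
Sum: F(6, 3, 4) = (216) + (-108) + (-432) + (162) + (72) + (-96) + (27) + (-72) + (-144) + (64) = -311.
Reducing mod 11: -311 ≡ 8 (mod 11).
Since F(a, b, c) ≡ 8 ≠ 0 (mod 11), P does NOT lie on the curve.


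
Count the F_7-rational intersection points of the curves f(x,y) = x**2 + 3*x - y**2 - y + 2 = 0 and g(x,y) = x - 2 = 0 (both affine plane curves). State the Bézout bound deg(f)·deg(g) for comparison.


Common zeros: {(2, 3)}; count = 1; Bézout bound = 2.

deg(f) = 2, deg(g) = 1, so Bézout bound = 2.
Scan x ∈ F_7. For each x, list the y ∈ F_7 with f(x, y) ≡ 0 and those with g(x, y) ≡ 0 (mod 7); the common zeros in that column are the intersection.
  x = 0: f ≡ 0 at y ∈ {1, 5}; g ≡ 0 at y ∈ ∅; common: ∅.
  x = 1: f ≡ 0 at y ∈ {2, 4}; g ≡ 0 at y ∈ ∅; common: ∅.
  x = 2: f ≡ 0 at y ∈ {3}; g ≡ 0 at y ∈ {0, 1, 2, 3, 4, 5, 6}; common: {3}.
  x = 3: f ≡ 0 at y ∈ {2, 4}; g ≡ 0 at y ∈ ∅; common: ∅.
  x = 4: f ≡ 0 at y ∈ {1, 5}; g ≡ 0 at y ∈ ∅; common: ∅.
  x = 5: f ≡ 0 at y ∈ {0, 6}; g ≡ 0 at y ∈ ∅; common: ∅.
  x = 6: f ≡ 0 at y ∈ {0, 6}; g ≡ 0 at y ∈ ∅; common: ∅.
Collecting: common zeros = {(2, 3)}, so the count is 1.
Comparison with the Bézout bound: 1 ≤ 2 = deg(f)·deg(g), as expected for curves with no common component (the affine F_7-count falls short of the bound because intersections may lie at infinity, over extension fields, or carry multiplicity).


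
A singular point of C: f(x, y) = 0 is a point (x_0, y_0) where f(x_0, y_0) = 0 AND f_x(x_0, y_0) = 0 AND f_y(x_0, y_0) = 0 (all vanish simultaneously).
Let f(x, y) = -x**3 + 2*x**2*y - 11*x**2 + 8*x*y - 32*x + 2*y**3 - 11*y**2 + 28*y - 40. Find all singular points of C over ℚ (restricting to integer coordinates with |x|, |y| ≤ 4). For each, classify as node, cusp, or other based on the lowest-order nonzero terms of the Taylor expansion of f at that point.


Singular points: {(-2, 2)}; classification: node.

Compute partial derivatives:
  f_x = -3*x**2 + 4*x*y - 22*x + 8*y - 32.
  f_y = 2*x**2 + 8*x + 6*y**2 - 22*y + 28.
Scan x_0 ∈ {−4, ..., 4}. For each x_0, f_y(x_0, y) is a polynomial in y; find its integer roots y ∈ {−4, ..., 4}, then test f_x and f at those candidates.
  x = -4: f_y(-4, y) = 6*y**2 - 22*y + 28; no integer root y with |y| ≤ 4.
  x = -3: f_y(-3, y) = 6*y**2 - 22*y + 22; no integer root y with |y| ≤ 4.
  x = -2: f_y(-2, y) = 6*y**2 - 22*y + 20; vanishes at y ∈ {2}. (-2, 2): f_x = 0, f = 0 — SINGULAR.
  x = -1: f_y(-1, y) = 6*y**2 - 22*y + 22; no integer root y with |y| ≤ 4.
  x = 0: f_y(0, y) = 6*y**2 - 22*y + 28; no integer root y with |y| ≤ 4.
  x = 1: f_y(1, y) = 6*y**2 - 22*y + 38; no integer root y with |y| ≤ 4.
  x = 2: f_y(2, y) = 6*y**2 - 22*y + 52; no integer root y with |y| ≤ 4.
  x = 3: f_y(3, y) = 6*y**2 - 22*y + 70; no integer root y with |y| ≤ 4.
  x = 4: f_y(4, y) = 6*y**2 - 22*y + 92; no integer root y with |y| ≤ 4.
Only singular point on the grid: (-2, 2).
Classify: substitute x = -2 + u, y = 2 + v and expand: f = -u**3 + 2*u**2*v - u**2 + 2*v**3 + v**2.
No constant or linear terms (consistent with a singular point). Quadratic part: -u**2 + v**2. Cubic part: -u**3 + 2*u**2*v + 2*v**3.
The quadratic part v**2 - u**2 = (v − u)(v + u) splits into two distinct linear factors, so there are two distinct tangent lines y − 2 = ±(x − -2) — this is a node (ordinary double point).
Classification: node.


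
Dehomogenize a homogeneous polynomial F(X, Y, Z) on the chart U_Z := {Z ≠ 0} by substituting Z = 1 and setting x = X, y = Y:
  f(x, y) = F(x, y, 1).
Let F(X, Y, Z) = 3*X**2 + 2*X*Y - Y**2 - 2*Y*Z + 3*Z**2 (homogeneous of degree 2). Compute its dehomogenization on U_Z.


f(x, y) = 3*x**2 + 2*x*y - y**2 - 2*y + 3

On U_Z we set Z = 1. Each monomial c·X^i·Y^j·Z^k in F becomes c·x^i·y^j·1^k = c·x^i·y^j.
Substituting Z = 1: F(X, Y, 1) = 3*x**2 + 2*x*y - y**2 - 2*y + 3.
Note: deg(f) ≤ deg(F) = 2; strict inequality happens when F is divisible by Z (lost terms).


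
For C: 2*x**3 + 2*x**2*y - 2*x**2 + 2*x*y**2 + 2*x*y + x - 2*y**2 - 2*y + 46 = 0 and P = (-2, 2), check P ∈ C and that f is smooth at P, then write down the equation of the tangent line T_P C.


Tangent line at P: 29*x - 22*y + 102 = 0.

Step 1: f(-2, 2) = 0, so P lies on C.
Step 2: partial derivatives
  f_x(x, y) = 6*x**2 + 4*x*y - 4*x + 2*y**2 + 2*y + 1, f_y(x, y) = 2*x**2 + 4*x*y + 2*x - 4*y - 2.
  f_x(P) = 29, f_y(P) = -22 (gradient nonzero, so P is smooth).
Step 3: tangent line at P: 29·(x − -2) + -22·(y − 2) = 0.
Expanding: 29*x - 22*y + 102 = 0.


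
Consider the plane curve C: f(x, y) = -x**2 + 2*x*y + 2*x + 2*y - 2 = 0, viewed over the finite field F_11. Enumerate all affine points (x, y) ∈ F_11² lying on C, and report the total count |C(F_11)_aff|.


Affine F_11-points: {(0, 1), (1, 3), (2, 4), (3, 2), (4, 1), (5, 6), (6, 5), (7, 3), (8, 4), (9, 6)}; count = 10.

For each of the 121 pairs (x, y) ∈ F_11², evaluate f(x, y) mod 11. Record the zeros.
  x = 0: [0↦9, 1↦0, 2↦2, 3↦4, 4↦6, 5↦8, 6↦10, 7↦1, 8↦3, 9↦5, 10↦7]  zeros at y ∈ {1}
  x = 1: [0↦10, 1↦3, 2↦7, 3↦0, 4↦4, 5↦8, 6↦1, 7↦5, 8↦9, 9↦2, 10↦6]  zeros at y ∈ {3}
  x = 2: [0↦9, 1↦4, 2↦10, 3↦5, 4↦0, 5↦6, 6↦1, 7↦7, 8↦2, 9↦8, 10↦3]  zeros at y ∈ {4}
  x = 3: [0↦6, 1↦3, 2↦0, 3↦8, 4↦5, 5↦2, 6↦10, 7↦7, 8↦4, 9↦1, 10↦9]  zeros at y ∈ {2}
  x = 4: [0↦1, 1↦0, 2↦10, 3↦9, 4↦8, 5↦7, 6↦6, 7↦5, 8↦4, 9↦3, 10↦2]  zeros at y ∈ {1}
  x = 5: [0↦5, 1↦6, 2↦7, 3↦8, 4↦9, 5↦10, 6↦0, 7↦1, 8↦2, 9↦3, 10↦4]  zeros at y ∈ {6}
  x = 6: [0↦7, 1↦10, 2↦2, 3↦5, 4↦8, 5↦0, 6↦3, 7↦6, 8↦9, 9↦1, 10↦4]  zeros at y ∈ {5}
  x = 7: [0↦7, 1↦1, 2↦6, 3↦0, 4↦5, 5↦10, 6↦4, 7↦9, 8↦3, 9↦8, 10↦2]  zeros at y ∈ {3}
  x = 8: [0↦5, 1↦1, 2↦8, 3↦4, 4↦0, 5↦7, 6↦3, 7↦10, 8↦6, 9↦2, 10↦9]  zeros at y ∈ {4}
  x = 9: [0↦1, 1↦10, 2↦8, 3↦6, 4↦4, 5↦2, 6↦0, 7↦9, 8↦7, 9↦5, 10↦3]  zeros at y ∈ {6}
  x = 10: [0↦6, 1↦6, 2↦6, 3↦6, 4↦6, 5↦6, 6↦6, 7↦6, 8↦6, 9↦6, 10↦6]  zeros at y ∈ ∅
Collecting zeros: affine points = {(0, 1), (1, 3), (2, 4), (3, 2), (4, 1), (5, 6), (6, 5), (7, 3), (8, 4), (9, 6)}.
Total count |C(F_11)_aff| = 10.


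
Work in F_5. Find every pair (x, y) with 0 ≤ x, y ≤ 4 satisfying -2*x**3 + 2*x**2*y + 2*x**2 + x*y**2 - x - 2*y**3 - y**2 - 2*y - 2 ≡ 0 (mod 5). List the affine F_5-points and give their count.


Affine F_5-points: {(1, 1), (2, 4), (3, 1)}; count = 3.

For each of the 25 pairs (x, y) ∈ F_5², evaluate f(x, y) mod 5. Record the zeros.
  x = 0: [0↦3, 1↦3, 2↦4, 3↦4, 4↦1]  zeros at y ∈ ∅
  x = 1: [0↦2, 1↦0, 2↦1, 3↦3, 4↦4]  zeros at y ∈ {1}
  x = 2: [0↦3, 1↦3, 2↦3, 3↦1, 4↦0]  zeros at y ∈ {4}
  x = 3: [0↦4, 1↦0, 2↦3, 3↦1, 4↦2]  zeros at y ∈ {1}
  x = 4: [0↦3, 1↦4, 2↦4, 3↦1, 4↦3]  zeros at y ∈ ∅
Collecting zeros: affine points = {(1, 1), (2, 4), (3, 1)}.
Total count |C(F_5)_aff| = 3.


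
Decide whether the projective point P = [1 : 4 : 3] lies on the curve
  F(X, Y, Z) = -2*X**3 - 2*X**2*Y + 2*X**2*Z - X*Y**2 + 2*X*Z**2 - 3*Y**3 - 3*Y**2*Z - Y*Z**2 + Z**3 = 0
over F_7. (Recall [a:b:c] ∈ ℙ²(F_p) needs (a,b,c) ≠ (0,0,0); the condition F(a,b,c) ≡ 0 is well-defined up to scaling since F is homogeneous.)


F(1,4,3) ≡ 3 (mod 7); P is NOT on the curve.

Evaluate F(1, 4, 3) term-by-term (mod 7).
  -2*X**3 ↦ -2·1·1·1 = -2
  -2*X**2*Y ↦ -2·1·4·1 = -8
  2*X**2*Z ↦ 2·1·1·3 = 6
  -X*Y**2 ↦ -1·1·16·1 = -16
  2*X*Z**2 ↦ 2·1·1·9 = 18
  -3*Y**3 ↦ -3·1·64·1 = -192
  -3*Y**2*Z ↦ -3·1·16·3 = -144
  -Y*Z**2 ↦ -1·1·4·9 = -36
  Z**3 ↦ 1·1·1·27 = 27
Sum: F(1, 4, 3) = (-2) + (-8) + (6) + (-16) + (18) + (-192) + (-144) + (-36) + (27) = -347.
Reducing mod 7: -347 ≡ 3 (mod 7).
Since F(a, b, c) ≡ 3 ≠ 0 (mod 7), P does NOT lie on the curve.


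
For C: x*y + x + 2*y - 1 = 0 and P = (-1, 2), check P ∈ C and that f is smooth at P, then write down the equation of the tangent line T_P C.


Tangent line at P: 3*x + y + 1 = 0.

Step 1: f(-1, 2) = 0, so P lies on C.
Step 2: partial derivatives
  f_x(x, y) = y + 1, f_y(x, y) = x + 2.
  f_x(P) = 3, f_y(P) = 1 (gradient nonzero, so P is smooth).
Step 3: tangent line at P: 3·(x − -1) + 1·(y − 2) = 0.
Expanding: 3*x + y + 1 = 0.


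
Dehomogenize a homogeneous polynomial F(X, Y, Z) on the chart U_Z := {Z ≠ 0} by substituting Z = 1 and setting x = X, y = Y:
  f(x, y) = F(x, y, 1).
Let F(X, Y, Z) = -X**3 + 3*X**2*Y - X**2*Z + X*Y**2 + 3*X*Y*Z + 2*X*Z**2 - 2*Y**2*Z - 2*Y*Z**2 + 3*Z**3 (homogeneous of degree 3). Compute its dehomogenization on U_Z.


f(x, y) = -x**3 + 3*x**2*y - x**2 + x*y**2 + 3*x*y + 2*x - 2*y**2 - 2*y + 3

On U_Z we set Z = 1. Each monomial c·X^i·Y^j·Z^k in F becomes c·x^i·y^j·1^k = c·x^i·y^j.
Substituting Z = 1: F(X, Y, 1) = -x**3 + 3*x**2*y - x**2 + x*y**2 + 3*x*y + 2*x - 2*y**2 - 2*y + 3.
Note: deg(f) ≤ deg(F) = 3; strict inequality happens when F is divisible by Z (lost terms).


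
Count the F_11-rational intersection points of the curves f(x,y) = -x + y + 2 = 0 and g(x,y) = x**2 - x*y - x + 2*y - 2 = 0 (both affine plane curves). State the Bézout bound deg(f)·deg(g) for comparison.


Common zeros: {(2, 0)}; count = 1; Bézout bound = 2.

deg(f) = 1, deg(g) = 2, so Bézout bound = 2.
Scan x ∈ F_11. For each x, list the y ∈ F_11 with f(x, y) ≡ 0 and those with g(x, y) ≡ 0 (mod 11); the common zeros in that column are the intersection.
  x = 0: f ≡ 0 at y ∈ {9}; g ≡ 0 at y ∈ {1}; common: ∅.
  x = 1: f ≡ 0 at y ∈ {10}; g ≡ 0 at y ∈ {2}; common: ∅.
  x = 2: f ≡ 0 at y ∈ {0}; g ≡ 0 at y ∈ {0, 1, 2, 3, 4, 5, 6, 7, 8, 9, 10}; common: {0}.
  x = 3: f ≡ 0 at y ∈ {1}; g ≡ 0 at y ∈ {4}; common: ∅.
  x = 4: f ≡ 0 at y ∈ {2}; g ≡ 0 at y ∈ {5}; common: ∅.
  x = 5: f ≡ 0 at y ∈ {3}; g ≡ 0 at y ∈ {6}; common: ∅.
  x = 6: f ≡ 0 at y ∈ {4}; g ≡ 0 at y ∈ {7}; common: ∅.
  x = 7: f ≡ 0 at y ∈ {5}; g ≡ 0 at y ∈ {8}; common: ∅.
  x = 8: f ≡ 0 at y ∈ {6}; g ≡ 0 at y ∈ {9}; common: ∅.
  x = 9: f ≡ 0 at y ∈ {7}; g ≡ 0 at y ∈ {10}; common: ∅.
  x = 10: f ≡ 0 at y ∈ {8}; g ≡ 0 at y ∈ {0}; common: ∅.
Collecting: common zeros = {(2, 0)}, so the count is 1.
Comparison with the Bézout bound: 1 ≤ 2 = deg(f)·deg(g), as expected for curves with no common component (the affine F_11-count falls short of the bound because intersections may lie at infinity, over extension fields, or carry multiplicity).


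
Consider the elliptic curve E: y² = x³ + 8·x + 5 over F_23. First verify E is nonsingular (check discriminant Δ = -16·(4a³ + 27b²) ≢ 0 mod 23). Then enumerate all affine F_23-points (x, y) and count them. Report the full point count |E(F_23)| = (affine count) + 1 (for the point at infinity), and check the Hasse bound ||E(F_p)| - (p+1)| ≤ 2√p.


Affine points = {(2, 11), (2, 12), (4, 3), (4, 20), (5, 3), (5, 20), (6, 4), (6, 19), (7, 6), (7, 17), (8, 11), (8, 12), (9, 1), (9, 22), (10, 2), (10, 21), (12, 9), (12, 14), (13, 11), (13, 12), (14, 3), (14, 20), (15, 2), (15, 21), (18, 1), (18, 22), (19, 1), (19, 22), (20, 0), (21, 2), (21, 21)}; affine count = 31; |E(F_23)| = 32.

Discriminant check: Δ ∝ 4a³ + 27b² = 4·8³ + 27·5² = 4·512 + 27·25 ≡ 9 (mod 23). Nonzero ⇒ E is nonsingular.
For each x ∈ F_23, compute rhs = x³ + 8·x + 5 mod 23, then count y ∈ F_23 with y² ≡ rhs.
  x = 0: rhs = 5, matching y values: none (0 points).
  x = 1: rhs = 14, matching y values: none (0 points).
  x = 2: rhs = 6, matching y values: 11, 12 (2 points).
  x = 3: rhs = 10, matching y values: none (0 points).
  x = 4: rhs = 9, matching y values: 3, 20 (2 points).
  x = 5: rhs = 9, matching y values: 3, 20 (2 points).
  x = 6: rhs = 16, matching y values: 4, 19 (2 points).
  x = 7: rhs = 13, matching y values: 6, 17 (2 points).
  x = 8: rhs = 6, matching y values: 11, 12 (2 points).
  x = 9: rhs = 1, matching y values: 1, 22 (2 points).
  x = 10: rhs = 4, matching y values: 2, 21 (2 points).
  x = 11: rhs = 21, matching y values: none (0 points).
  x = 12: rhs = 12, matching y values: 9, 14 (2 points).
  x = 13: rhs = 6, matching y values: 11, 12 (2 points).
  x = 14: rhs = 9, matching y values: 3, 20 (2 points).
  x = 15: rhs = 4, matching y values: 2, 21 (2 points).
  x = 16: rhs = 20, matching y values: none (0 points).
  x = 17: rhs = 17, matching y values: none (0 points).
  x = 18: rhs = 1, matching y values: 1, 22 (2 points).
  x = 19: rhs = 1, matching y values: 1, 22 (2 points).
  x = 20: rhs = 0, matching y values: 0 (1 points).
  x = 21: rhs = 4, matching y values: 2, 21 (2 points).
  x = 22: rhs = 19, matching y values: none (0 points).
Total affine count: 31.
Full point count |E(F_23)| = 31 + 1 = 32.
Hasse bound: |32 − (23+1)| = |8| = 8 ≤ 2√23 ≈ 9.5917 ✓.


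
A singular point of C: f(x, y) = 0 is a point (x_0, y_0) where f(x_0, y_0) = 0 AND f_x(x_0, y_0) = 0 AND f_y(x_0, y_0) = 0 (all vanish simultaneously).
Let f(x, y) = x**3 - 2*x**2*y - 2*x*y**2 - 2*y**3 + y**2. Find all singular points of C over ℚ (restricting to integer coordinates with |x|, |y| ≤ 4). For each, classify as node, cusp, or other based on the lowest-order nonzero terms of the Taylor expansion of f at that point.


Singular points: {(0, 0)}; classification: cusp.

Compute partial derivatives:
  f_x = 3*x**2 - 4*x*y - 2*y**2.
  f_y = -2*x**2 - 4*x*y - 6*y**2 + 2*y.
Scan x_0 ∈ {−4, ..., 4}. For each x_0, f_y(x_0, y) is a polynomial in y; find its integer roots y ∈ {−4, ..., 4}, then test f_x and f at those candidates.
  x = -4: f_y(-4, y) = -6*y**2 + 18*y - 32; no integer root y with |y| ≤ 4.
  x = -3: f_y(-3, y) = -6*y**2 + 14*y - 18; no integer root y with |y| ≤ 4.
  x = -2: f_y(-2, y) = -6*y**2 + 10*y - 8; no integer root y with |y| ≤ 4.
  x = -1: f_y(-1, y) = -6*y**2 + 6*y - 2; no integer root y with |y| ≤ 4.
  x = 0: f_y(0, y) = -6*y**2 + 2*y; vanishes at y ∈ {0}. (0, 0): f_x = 0, f = 0 — SINGULAR.
  x = 1: f_y(1, y) = -6*y**2 - 2*y - 2; no integer root y with |y| ≤ 4.
  x = 2: f_y(2, y) = -6*y**2 - 6*y - 8; no integer root y with |y| ≤ 4.
  x = 3: f_y(3, y) = -6*y**2 - 10*y - 18; no integer root y with |y| ≤ 4.
  x = 4: f_y(4, y) = -6*y**2 - 14*y - 32; no integer root y with |y| ≤ 4.
Only singular point on the grid: (0, 0).
Classify: substitute x = 0 + u, y = 0 + v and expand: f = u**3 - 2*u**2*v - 2*u*v**2 - 2*v**3 + v**2.
No constant or linear terms (consistent with a singular point). Quadratic part: v**2. Cubic part: u**3 - 2*u**2*v - 2*u*v**2 - 2*v**3.
The quadratic part v**2 is a perfect square, so there is a single (double) tangent line v = 0, i.e. y = 0. Restricting the cubic part to that line (v = 0) leaves u**3 ≠ 0, so f is not divisible by v and the branch is v² ≈ -u**3 to lowest order — this is a cusp.
Classification: cusp.


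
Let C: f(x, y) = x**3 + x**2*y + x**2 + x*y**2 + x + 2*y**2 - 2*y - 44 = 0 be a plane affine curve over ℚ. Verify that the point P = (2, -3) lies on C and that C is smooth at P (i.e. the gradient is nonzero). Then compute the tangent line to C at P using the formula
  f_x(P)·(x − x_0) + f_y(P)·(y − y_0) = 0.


Tangent line at P: 14*x - 22*y - 94 = 0.

Step 1: f(2, -3) = 0, so P lies on C.
Step 2: partial derivatives
  f_x(x, y) = 3*x**2 + 2*x*y + 2*x + y**2 + 1, f_y(x, y) = x**2 + 2*x*y + 4*y - 2.
  f_x(P) = 14, f_y(P) = -22 (gradient nonzero, so P is smooth).
Step 3: tangent line at P: 14·(x − 2) + -22·(y − -3) = 0.
Expanding: 14*x - 22*y - 94 = 0.


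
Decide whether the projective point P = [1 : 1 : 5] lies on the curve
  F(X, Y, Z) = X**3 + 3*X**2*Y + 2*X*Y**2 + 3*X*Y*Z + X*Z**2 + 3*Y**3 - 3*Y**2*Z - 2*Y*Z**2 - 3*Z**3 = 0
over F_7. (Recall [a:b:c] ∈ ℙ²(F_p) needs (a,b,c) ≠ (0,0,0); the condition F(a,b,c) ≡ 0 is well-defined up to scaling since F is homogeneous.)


F(1,1,5) ≡ 1 (mod 7); P is NOT on the curve.

Evaluate F(1, 1, 5) term-by-term (mod 7).
  X**3 ↦ 1·1·1·1 = 1
  3*X**2*Y ↦ 3·1·1·1 = 3
  2*X*Y**2 ↦ 2·1·1·1 = 2
  3*X*Y*Z ↦ 3·1·1·5 = 15
  X*Z**2 ↦ 1·1·1·25 = 25
  3*Y**3 ↦ 3·1·1·1 = 3
  -3*Y**2*Z ↦ -3·1·1·5 = -15
  -2*Y*Z**2 ↦ -2·1·1·25 = -50
  -3*Z**3 ↦ -3·1·1·125 = -375
Sum: F(1, 1, 5) = (1) + (3) + (2) + (15) + (25) + (3) + (-15) + (-50) + (-375) = -391.
Reducing mod 7: -391 ≡ 1 (mod 7).
Since F(a, b, c) ≡ 1 ≠ 0 (mod 7), P does NOT lie on the curve.


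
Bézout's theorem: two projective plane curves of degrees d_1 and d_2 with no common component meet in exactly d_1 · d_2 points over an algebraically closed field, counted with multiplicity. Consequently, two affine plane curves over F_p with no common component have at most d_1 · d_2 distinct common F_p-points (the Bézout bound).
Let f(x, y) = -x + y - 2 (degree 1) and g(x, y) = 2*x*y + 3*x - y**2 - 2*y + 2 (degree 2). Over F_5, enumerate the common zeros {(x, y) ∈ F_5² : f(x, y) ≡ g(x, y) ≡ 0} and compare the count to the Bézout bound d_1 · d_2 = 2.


Common zeros: {(2, 4)}; count = 1; Bézout bound = 2.

deg(f) = 1, deg(g) = 2, so Bézout bound = 2.
Scan x ∈ F_5. For each x, list the y ∈ F_5 with f(x, y) ≡ 0 and those with g(x, y) ≡ 0 (mod 5); the common zeros in that column are the intersection.
  x = 0: f ≡ 0 at y ∈ {2}; g ≡ 0 at y ∈ ∅; common: ∅.
  x = 1: f ≡ 0 at y ∈ {3}; g ≡ 0 at y ∈ {0}; common: ∅.
  x = 2: f ≡ 0 at y ∈ {4}; g ≡ 0 at y ∈ {3, 4}; common: {4}.
  x = 3: f ≡ 0 at y ∈ {0}; g ≡ 0 at y ∈ {2}; common: ∅.
  x = 4: f ≡ 0 at y ∈ {1}; g ≡ 0 at y ∈ ∅; common: ∅.
Collecting: common zeros = {(2, 4)}, so the count is 1.
Comparison with the Bézout bound: 1 ≤ 2 = deg(f)·deg(g), as expected for curves with no common component (the affine F_5-count falls short of the bound because intersections may lie at infinity, over extension fields, or carry multiplicity).


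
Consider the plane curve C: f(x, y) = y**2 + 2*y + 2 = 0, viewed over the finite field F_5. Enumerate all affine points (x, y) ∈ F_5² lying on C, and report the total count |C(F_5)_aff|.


Affine F_5-points: {(0, 1), (0, 2), (1, 1), (1, 2), (2, 1), (2, 2), (3, 1), (3, 2), (4, 1), (4, 2)}; count = 10.

For each of the 25 pairs (x, y) ∈ F_5², evaluate f(x, y) mod 5. Record the zeros.
  x = 0: [0↦2, 1↦0, 2↦0, 3↦2, 4↦1]  zeros at y ∈ {1, 2}
  x = 1: [0↦2, 1↦0, 2↦0, 3↦2, 4↦1]  zeros at y ∈ {1, 2}
  x = 2: [0↦2, 1↦0, 2↦0, 3↦2, 4↦1]  zeros at y ∈ {1, 2}
  x = 3: [0↦2, 1↦0, 2↦0, 3↦2, 4↦1]  zeros at y ∈ {1, 2}
  x = 4: [0↦2, 1↦0, 2↦0, 3↦2, 4↦1]  zeros at y ∈ {1, 2}
Collecting zeros: affine points = {(0, 1), (0, 2), (1, 1), (1, 2), (2, 1), (2, 2), (3, 1), (3, 2), (4, 1), (4, 2)}.
Total count |C(F_5)_aff| = 10.


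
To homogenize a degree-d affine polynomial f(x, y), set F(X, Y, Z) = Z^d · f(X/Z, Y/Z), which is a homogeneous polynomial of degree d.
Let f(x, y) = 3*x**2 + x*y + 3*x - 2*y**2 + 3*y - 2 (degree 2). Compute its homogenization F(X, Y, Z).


F(X, Y, Z) = 3*X**2 + X*Y + 3*X*Z - 2*Y**2 + 3*Y*Z - 2*Z**2

deg(f) = 2.
Substitute x = X/Z, y = Y/Z into f, then multiply by Z^2.
  monomial 3·x^2·y^0 ↦ 3·X^2·Y^0·Z^0.
  monomial 1·x^1·y^1 ↦ 1·X^1·Y^1·Z^0.
  monomial 3·x^1·y^0 ↦ 3·X^1·Y^0·Z^1.
  monomial -2·x^0·y^2 ↦ -2·X^0·Y^2·Z^0.
  monomial 3·x^0·y^1 ↦ 3·X^0·Y^1·Z^1.
  monomial -2·x^0·y^0 ↦ -2·X^0·Y^0·Z^2.
Collecting: F(X, Y, Z) = 3*X**2 + X*Y + 3*X*Z - 2*Y**2 + 3*Y*Z - 2*Z**2.


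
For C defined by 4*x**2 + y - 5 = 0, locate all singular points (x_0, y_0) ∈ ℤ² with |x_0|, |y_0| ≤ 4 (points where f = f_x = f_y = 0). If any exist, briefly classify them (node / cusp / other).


No singular points in the scanned grid; C is smooth there.

Compute partial derivatives:
  f_x = 8*x.
  f_y = 1.
f_y = 1 is a nonzero constant, so f_y never vanishes: no point (x, y) can satisfy f = f_x = f_y = 0. In particular no (x, y) ∈ {−4, ..., 4}² is singular; the curve is smooth.


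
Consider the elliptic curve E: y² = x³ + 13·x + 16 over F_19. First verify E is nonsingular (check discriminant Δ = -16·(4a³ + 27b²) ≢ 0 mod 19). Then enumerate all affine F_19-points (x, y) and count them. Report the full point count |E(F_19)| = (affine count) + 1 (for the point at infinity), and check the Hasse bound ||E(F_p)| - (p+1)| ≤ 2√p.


Affine points = {(0, 4), (0, 15), (1, 7), (1, 12), (3, 5), (3, 14), (5, 4), (5, 15), (6, 5), (6, 14), (8, 9), (8, 10), (9, 8), (9, 11), (10, 5), (10, 14), (12, 0), (13, 8), (13, 11), (14, 4), (14, 15), (16, 8), (16, 11), (17, 1), (17, 18)}; affine count = 25; |E(F_19)| = 26.

Discriminant check: Δ ∝ 4a³ + 27b² = 4·13³ + 27·16² = 4·2197 + 27·256 ≡ 6 (mod 19). Nonzero ⇒ E is nonsingular.
For each x ∈ F_19, compute rhs = x³ + 13·x + 16 mod 19, then count y ∈ F_19 with y² ≡ rhs.
  x = 0: rhs = 16, matching y values: 4, 15 (2 points).
  x = 1: rhs = 11, matching y values: 7, 12 (2 points).
  x = 2: rhs = 12, matching y values: none (0 points).
  x = 3: rhs = 6, matching y values: 5, 14 (2 points).
  x = 4: rhs = 18, matching y values: none (0 points).
  x = 5: rhs = 16, matching y values: 4, 15 (2 points).
  x = 6: rhs = 6, matching y values: 5, 14 (2 points).
  x = 7: rhs = 13, matching y values: none (0 points).
  x = 8: rhs = 5, matching y values: 9, 10 (2 points).
  x = 9: rhs = 7, matching y values: 8, 11 (2 points).
  x = 10: rhs = 6, matching y values: 5, 14 (2 points).
  x = 11: rhs = 8, matching y values: none (0 points).
  x = 12: rhs = 0, matching y values: 0 (1 points).
  x = 13: rhs = 7, matching y values: 8, 11 (2 points).
  x = 14: rhs = 16, matching y values: 4, 15 (2 points).
  x = 15: rhs = 14, matching y values: none (0 points).
  x = 16: rhs = 7, matching y values: 8, 11 (2 points).
  x = 17: rhs = 1, matching y values: 1, 18 (2 points).
  x = 18: rhs = 2, matching y values: none (0 points).
Total affine count: 25.
Full point count |E(F_19)| = 25 + 1 = 26.
Hasse bound: |26 − (19+1)| = |6| = 6 ≤ 2√19 ≈ 8.7178 ✓.


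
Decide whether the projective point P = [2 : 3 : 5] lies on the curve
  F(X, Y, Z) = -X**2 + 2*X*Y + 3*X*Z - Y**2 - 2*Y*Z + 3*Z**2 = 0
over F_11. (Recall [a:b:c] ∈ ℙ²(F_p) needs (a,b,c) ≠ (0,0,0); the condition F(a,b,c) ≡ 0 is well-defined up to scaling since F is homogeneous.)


F(2,3,5) ≡ 8 (mod 11); P is NOT on the curve.

Evaluate F(2, 3, 5) term-by-term (mod 11).
  -X**2 ↦ -1·4·1·1 = -4
  2*X*Y ↦ 2·2·3·1 = 12
  3*X*Z ↦ 3·2·1·5 = 30
  -Y**2 ↦ -1·1·9·1 = -9
  -2*Y*Z ↦ -2·1·3·5 = -30
  3*Z**2 ↦ 3·1·1·25 = 75
Sum: F(2, 3, 5) = (-4) + (12) + (30) + (-9) + (-30) + (75) = 74.
Reducing mod 11: 74 ≡ 8 (mod 11).
Since F(a, b, c) ≡ 8 ≠ 0 (mod 11), P does NOT lie on the curve.


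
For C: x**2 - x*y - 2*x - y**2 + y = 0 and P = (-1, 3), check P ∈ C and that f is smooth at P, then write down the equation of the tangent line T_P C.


Tangent line at P: -7*x - 4*y + 5 = 0.

Step 1: f(-1, 3) = 0, so P lies on C.
Step 2: partial derivatives
  f_x(x, y) = 2*x - y - 2, f_y(x, y) = -x - 2*y + 1.
  f_x(P) = -7, f_y(P) = -4 (gradient nonzero, so P is smooth).
Step 3: tangent line at P: -7·(x − -1) + -4·(y − 3) = 0.
Expanding: -7*x - 4*y + 5 = 0.
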